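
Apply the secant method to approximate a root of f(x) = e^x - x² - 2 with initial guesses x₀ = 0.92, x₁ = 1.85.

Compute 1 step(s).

f(x) = e^x - x² - 2
x₀ = 0.92, x₁ = 1.85

Secant formula: x_{n+1} = x_n - f(x_n)(x_n - x_{n-1})/(f(x_n) - f(x_{n-1}))

Iteration 1:
  f(0.920000) = -0.337110
  f(1.850000) = 0.937320
  x_2 = 1.850000 - 0.937320×(1.850000 - 0.920000)/(0.937320 - (-0.337110))
       = 1.166002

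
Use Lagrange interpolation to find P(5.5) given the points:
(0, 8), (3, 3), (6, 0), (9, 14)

Lagrange interpolation formula:
P(x) = Σ yᵢ × Lᵢ(x)
where Lᵢ(x) = Π_{j≠i} (x - xⱼ)/(xᵢ - xⱼ)

L_0(5.5) = (5.5 - 3)/(0 - 3) × (5.5 - 6)/(0 - 6) × (5.5 - 9)/(0 - 9) = -0.027006
L_1(5.5) = (5.5 - 0)/(3 - 0) × (5.5 - 6)/(3 - 6) × (5.5 - 9)/(3 - 9) = 0.178241
L_2(5.5) = (5.5 - 0)/(6 - 0) × (5.5 - 3)/(6 - 3) × (5.5 - 9)/(6 - 9) = 0.891204
L_3(5.5) = (5.5 - 0)/(9 - 0) × (5.5 - 3)/(9 - 3) × (5.5 - 6)/(9 - 6) = -0.042438

P(5.5) = 8×L_0(5.5) + 3×L_1(5.5) + 0×L_2(5.5) + 14×L_3(5.5)
P(5.5) = -0.275463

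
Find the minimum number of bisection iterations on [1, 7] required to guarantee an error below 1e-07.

We need (b-a)/2^n ≤ 1e-07
(7 - 1)/2^n ≤ 1e-07
6/2^n ≤ 1e-07
2^n ≥ 60000000
n ≥ log₂(60000000) = 25.84
n ≥ 26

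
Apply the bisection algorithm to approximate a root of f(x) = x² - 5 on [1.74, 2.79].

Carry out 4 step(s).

f(x) = x² - 5
Initial interval: [1.74, 2.79]

Iteration 1:
  c_1 = (1.740000 + 2.790000)/2 = 2.265000
  f(c_1) = f(2.265000) = 0.130225
  f(a) × f(c) < 0, new interval: [1.740000, 2.265000]
Iteration 2:
  c_2 = (1.740000 + 2.265000)/2 = 2.002500
  f(c_2) = f(2.002500) = -0.989994
  f(a) × f(c) ≥ 0, new interval: [2.002500, 2.265000]
Iteration 3:
  c_3 = (2.002500 + 2.265000)/2 = 2.133750
  f(c_3) = f(2.133750) = -0.447111
  f(a) × f(c) ≥ 0, new interval: [2.133750, 2.265000]
Iteration 4:
  c_4 = (2.133750 + 2.265000)/2 = 2.199375
  f(c_4) = f(2.199375) = -0.162750
  f(a) × f(c) ≥ 0, new interval: [2.199375, 2.265000]

After 4 iteration(s), the approximation is c_4 = 2.199375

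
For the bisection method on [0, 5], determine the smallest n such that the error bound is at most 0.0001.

We need (b-a)/2^n ≤ 0.0001
(5 - 0)/2^n ≤ 0.0001
5/2^n ≤ 0.0001
2^n ≥ 50000
n ≥ log₂(50000) = 15.61
n ≥ 16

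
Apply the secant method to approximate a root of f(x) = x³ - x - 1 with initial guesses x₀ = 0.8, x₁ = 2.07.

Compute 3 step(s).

f(x) = x³ - x - 1
x₀ = 0.8, x₁ = 2.07

Secant formula: x_{n+1} = x_n - f(x_n)(x_n - x_{n-1})/(f(x_n) - f(x_{n-1}))

Iteration 1:
  f(0.800000) = -1.288000
  f(2.070000) = 5.799743
  x_2 = 2.070000 - 5.799743×(2.070000 - 0.800000)/(5.799743 - (-1.288000))
       = 1.030787
Iteration 2:
  f(2.070000) = 5.799743
  f(1.030787) = -0.935553
  x_3 = 1.030787 - (-0.935553)×(1.030787 - 2.070000)/(-0.935553 - 5.799743)
       = 1.175137
Iteration 3:
  f(1.030787) = -0.935553
  f(1.175137) = -0.552335
  x_4 = 1.175137 - (-0.552335)×(1.175137 - 1.030787)/(-0.552335 - (-0.935553))
       = 1.383190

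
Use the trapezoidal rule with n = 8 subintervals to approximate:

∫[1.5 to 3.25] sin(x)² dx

f(x) = sin(x)²
a = 1.5, b = 3.25, n = 8
h = (b - a)/n = 0.218750

Trapezoidal rule: (h/2)[f(x₀) + 2f(x₁) + 2f(x₂) + ... + f(xₙ)]

x_0 = 1.5000, f(x_0) = 0.994996, coefficient = 1
x_1 = 1.7188, f(x_1) = 0.978269, coefficient = 2
x_2 = 1.9375, f(x_2) = 0.871449, coefficient = 2
x_3 = 2.1562, f(x_3) = 0.694658, coefficient = 2
x_4 = 2.3750, f(x_4) = 0.481199, coefficient = 2
x_5 = 2.5938, f(x_5) = 0.271281, coefficient = 2
x_6 = 2.8125, f(x_6) = 0.104448, coefficient = 2
x_7 = 3.0312, f(x_7) = 0.012126, coefficient = 2
x_8 = 3.2500, f(x_8) = 0.011706, coefficient = 1

I ≈ (0.218750/2) × 7.833564 = 0.856796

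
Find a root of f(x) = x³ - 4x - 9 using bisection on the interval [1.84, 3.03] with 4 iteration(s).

f(x) = x³ - 4x - 9
Initial interval: [1.84, 3.03]

Iteration 1:
  c_1 = (1.840000 + 3.030000)/2 = 2.435000
  f(c_1) = f(2.435000) = -4.302337
  f(a) × f(c) ≥ 0, new interval: [2.435000, 3.030000]
Iteration 2:
  c_2 = (2.435000 + 3.030000)/2 = 2.732500
  f(c_2) = f(2.732500) = 0.472365
  f(a) × f(c) < 0, new interval: [2.435000, 2.732500]
Iteration 3:
  c_3 = (2.435000 + 2.732500)/2 = 2.583750
  f(c_3) = f(2.583750) = -2.086495
  f(a) × f(c) ≥ 0, new interval: [2.583750, 2.732500]
Iteration 4:
  c_4 = (2.583750 + 2.732500)/2 = 2.658125
  f(c_4) = f(2.658125) = -0.851176
  f(a) × f(c) ≥ 0, new interval: [2.658125, 2.732500]

After 4 iteration(s), the approximation is c_4 = 2.658125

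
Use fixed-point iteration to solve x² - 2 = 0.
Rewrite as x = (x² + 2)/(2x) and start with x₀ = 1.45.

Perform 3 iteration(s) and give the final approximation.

Equation: x² - 2 = 0
Fixed-point form: x = (x² + 2)/(2x)
x₀ = 1.45

x_1 = g(1.450000) = 1.414655
x_2 = g(1.414655) = 1.414214
x_3 = g(1.414214) = 1.414214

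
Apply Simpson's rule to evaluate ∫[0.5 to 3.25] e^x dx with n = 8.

f(x) = e^x
a = 0.5, b = 3.25, n = 8
h = (b - a)/n = 0.343750

Simpson's rule: (h/3)[f(x₀) + 4f(x₁) + 2f(x₂) + ... + f(xₙ)]

x_0 = 0.5000, f(x_0) = 1.648721, coefficient = 1
x_1 = 0.8438, f(x_1) = 2.325070, coefficient = 4
x_2 = 1.1875, f(x_2) = 3.278874, coefficient = 2
x_3 = 1.5312, f(x_3) = 4.623953, coefficient = 4
x_4 = 1.8750, f(x_4) = 6.520819, coefficient = 2
x_5 = 2.2188, f(x_5) = 9.195829, coefficient = 4
x_6 = 2.5625, f(x_6) = 12.968197, coefficient = 2
x_7 = 2.9062, f(x_7) = 18.288089, coefficient = 4
x_8 = 3.2500, f(x_8) = 25.790340, coefficient = 1

I ≈ (0.343750/3) × 210.706606 = 24.143465
Exact value: 24.141619
Error: 0.001847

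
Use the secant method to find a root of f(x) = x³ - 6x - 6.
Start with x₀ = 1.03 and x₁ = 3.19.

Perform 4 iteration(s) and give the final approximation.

f(x) = x³ - 6x - 6
x₀ = 1.03, x₁ = 3.19

Secant formula: x_{n+1} = x_n - f(x_n)(x_n - x_{n-1})/(f(x_n) - f(x_{n-1}))

Iteration 1:
  f(1.030000) = -11.087273
  f(3.190000) = 7.321759
  x_2 = 3.190000 - 7.321759×(3.190000 - 1.030000)/(7.321759 - (-11.087273))
       = 2.330911
Iteration 2:
  f(3.190000) = 7.321759
  f(2.330911) = -7.321287
  x_3 = 2.330911 - (-7.321287)×(2.330911 - 3.190000)/(-7.321287 - 7.321759)
       = 2.760442
Iteration 3:
  f(2.330911) = -7.321287
  f(2.760442) = -1.527980
  x_4 = 2.760442 - (-1.527980)×(2.760442 - 2.330911)/(-1.527980 - (-7.321287))
       = 2.873730
Iteration 4:
  f(2.760442) = -1.527980
  f(2.873730) = 0.489814
  x_5 = 2.873730 - 0.489814×(2.873730 - 2.760442)/(0.489814 - (-1.527980))
       = 2.846230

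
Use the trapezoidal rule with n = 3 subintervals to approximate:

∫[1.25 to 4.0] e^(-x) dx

f(x) = e^(-x)
a = 1.25, b = 4.0, n = 3
h = (b - a)/n = 0.916667

Trapezoidal rule: (h/2)[f(x₀) + 2f(x₁) + 2f(x₂) + ... + f(xₙ)]

x_0 = 1.2500, f(x_0) = 0.286505, coefficient = 1
x_1 = 2.1667, f(x_1) = 0.114559, coefficient = 2
x_2 = 3.0833, f(x_2) = 0.045806, coefficient = 2
x_3 = 4.0000, f(x_3) = 0.018316, coefficient = 1

I ≈ (0.916667/2) × 0.625551 = 0.286711
Exact value: 0.268189
Error: 0.018522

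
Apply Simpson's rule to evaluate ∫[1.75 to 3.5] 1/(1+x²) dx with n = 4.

f(x) = 1/(1+x²)
a = 1.75, b = 3.5, n = 4
h = (b - a)/n = 0.437500

Simpson's rule: (h/3)[f(x₀) + 4f(x₁) + 2f(x₂) + ... + f(xₙ)]

x_0 = 1.7500, f(x_0) = 0.246154, coefficient = 1
x_1 = 2.1875, f(x_1) = 0.172856, coefficient = 4
x_2 = 2.6250, f(x_2) = 0.126733, coefficient = 2
x_3 = 3.0625, f(x_3) = 0.096349, coefficient = 4
x_4 = 3.5000, f(x_4) = 0.075472, coefficient = 1

I ≈ (0.437500/3) × 1.651913 = 0.240904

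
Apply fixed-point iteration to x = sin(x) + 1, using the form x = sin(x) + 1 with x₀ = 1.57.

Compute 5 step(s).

Equation: x = sin(x) + 1
Fixed-point form: x = sin(x) + 1
x₀ = 1.57

x_1 = g(1.570000) = 2.000000
x_2 = g(2.000000) = 1.909298
x_3 = g(1.909298) = 1.943253
x_4 = g(1.943253) = 1.931436
x_5 = g(1.931436) = 1.935671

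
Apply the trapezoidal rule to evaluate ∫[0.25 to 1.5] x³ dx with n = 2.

f(x) = x³
a = 0.25, b = 1.5, n = 2
h = (b - a)/n = 0.625000

Trapezoidal rule: (h/2)[f(x₀) + 2f(x₁) + 2f(x₂) + ... + f(xₙ)]

x_0 = 0.2500, f(x_0) = 0.015625, coefficient = 1
x_1 = 0.8750, f(x_1) = 0.669922, coefficient = 2
x_2 = 1.5000, f(x_2) = 3.375000, coefficient = 1

I ≈ (0.625000/2) × 4.730469 = 1.478271
Exact value: 1.264648
Error: 0.213623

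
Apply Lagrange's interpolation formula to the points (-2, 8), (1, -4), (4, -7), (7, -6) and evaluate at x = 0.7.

Lagrange interpolation formula:
P(x) = Σ yᵢ × Lᵢ(x)
where Lᵢ(x) = Π_{j≠i} (x - xⱼ)/(xᵢ - xⱼ)

L_0(0.7) = (0.7 - 1)/(-2 - 1) × (0.7 - 4)/(-2 - 4) × (0.7 - 7)/(-2 - 7) = 0.038500
L_1(0.7) = (0.7 - (-2))/(1 - (-2)) × (0.7 - 4)/(1 - 4) × (0.7 - 7)/(1 - 7) = 1.039500
L_2(0.7) = (0.7 - (-2))/(4 - (-2)) × (0.7 - 1)/(4 - 1) × (0.7 - 7)/(4 - 7) = -0.094500
L_3(0.7) = (0.7 - (-2))/(7 - (-2)) × (0.7 - 1)/(7 - 1) × (0.7 - 4)/(7 - 4) = 0.016500

P(0.7) = 8×L_0(0.7) + (-4)×L_1(0.7) + (-7)×L_2(0.7) + (-6)×L_3(0.7)
P(0.7) = -3.287500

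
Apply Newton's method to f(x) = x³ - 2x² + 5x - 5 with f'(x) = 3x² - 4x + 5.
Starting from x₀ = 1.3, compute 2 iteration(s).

f(x) = x³ - 2x² + 5x - 5
f'(x) = 3x² - 4x + 5
x₀ = 1.3

Newton-Raphson formula: x_{n+1} = x_n - f(x_n)/f'(x_n)

Iteration 1:
  f(1.300000) = 0.317000
  f'(1.300000) = 4.870000
  x_1 = 1.300000 - 0.317000/4.870000 = 1.234908
Iteration 2:
  f(1.234908) = 0.007775
  f'(1.234908) = 4.635360
  x_2 = 1.234908 - 0.007775/4.635360 = 1.233230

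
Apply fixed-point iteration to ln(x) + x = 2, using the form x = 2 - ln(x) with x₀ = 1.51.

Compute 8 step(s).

Equation: ln(x) + x = 2
Fixed-point form: x = 2 - ln(x)
x₀ = 1.51

x_1 = g(1.510000) = 1.587890
x_2 = g(1.587890) = 1.537594
x_3 = g(1.537594) = 1.569781
x_4 = g(1.569781) = 1.549064
x_5 = g(1.549064) = 1.562349
x_6 = g(1.562349) = 1.553809
x_7 = g(1.553809) = 1.559290
x_8 = g(1.559290) = 1.555769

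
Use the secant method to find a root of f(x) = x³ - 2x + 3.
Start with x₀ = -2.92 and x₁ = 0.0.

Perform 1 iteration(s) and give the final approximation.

f(x) = x³ - 2x + 3
x₀ = -2.92, x₁ = 0.0

Secant formula: x_{n+1} = x_n - f(x_n)(x_n - x_{n-1})/(f(x_n) - f(x_{n-1}))

Iteration 1:
  f(-2.920000) = -16.057088
  f(0.000000) = 3.000000
  x_2 = 0.000000 - 3.000000×(0.000000 - (-2.920000))/(3.000000 - (-16.057088))
       = -0.459671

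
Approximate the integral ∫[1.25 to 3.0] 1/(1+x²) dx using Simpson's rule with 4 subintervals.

f(x) = 1/(1+x²)
a = 1.25, b = 3.0, n = 4
h = (b - a)/n = 0.437500

Simpson's rule: (h/3)[f(x₀) + 4f(x₁) + 2f(x₂) + ... + f(xₙ)]

x_0 = 1.2500, f(x_0) = 0.390244, coefficient = 1
x_1 = 1.6875, f(x_1) = 0.259898, coefficient = 4
x_2 = 2.1250, f(x_2) = 0.181303, coefficient = 2
x_3 = 2.5625, f(x_3) = 0.132163, coefficient = 4
x_4 = 3.0000, f(x_4) = 0.100000, coefficient = 1

I ≈ (0.437500/3) × 2.421097 = 0.353077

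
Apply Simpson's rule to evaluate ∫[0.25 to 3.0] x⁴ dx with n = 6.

f(x) = x⁴
a = 0.25, b = 3.0, n = 6
h = (b - a)/n = 0.458333

Simpson's rule: (h/3)[f(x₀) + 4f(x₁) + 2f(x₂) + ... + f(xₙ)]

x_0 = 0.2500, f(x_0) = 0.003906, coefficient = 1
x_1 = 0.7083, f(x_1) = 0.251739, coefficient = 4
x_2 = 1.1667, f(x_2) = 1.852623, coefficient = 2
x_3 = 1.6250, f(x_3) = 6.972900, coefficient = 4
x_4 = 2.0833, f(x_4) = 18.838011, coefficient = 2
x_5 = 2.5417, f(x_5) = 41.732497, coefficient = 4
x_6 = 3.0000, f(x_6) = 81.000000, coefficient = 1

I ≈ (0.458333/3) × 318.213723 = 48.615985
Exact value: 48.599805
Error: 0.016181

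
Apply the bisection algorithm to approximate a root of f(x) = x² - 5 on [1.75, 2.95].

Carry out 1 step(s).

f(x) = x² - 5
Initial interval: [1.75, 2.95]

Iteration 1:
  c_1 = (1.750000 + 2.950000)/2 = 2.350000
  f(c_1) = f(2.350000) = 0.522500
  f(a) × f(c) < 0, new interval: [1.750000, 2.350000]

After 1 iteration(s), the approximation is c_1 = 2.350000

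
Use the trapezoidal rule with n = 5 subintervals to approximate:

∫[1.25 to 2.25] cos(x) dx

f(x) = cos(x)
a = 1.25, b = 2.25, n = 5
h = (b - a)/n = 0.200000

Trapezoidal rule: (h/2)[f(x₀) + 2f(x₁) + 2f(x₂) + ... + f(xₙ)]

x_0 = 1.2500, f(x_0) = 0.315322, coefficient = 1
x_1 = 1.4500, f(x_1) = 0.120503, coefficient = 2
x_2 = 1.6500, f(x_2) = -0.079121, coefficient = 2
x_3 = 1.8500, f(x_3) = -0.275590, coefficient = 2
x_4 = 2.0500, f(x_4) = -0.461073, coefficient = 2
x_5 = 2.2500, f(x_5) = -0.628174, coefficient = 1

I ≈ (0.200000/2) × -1.703413 = -0.170341
Exact value: -0.170911
Error: 0.000570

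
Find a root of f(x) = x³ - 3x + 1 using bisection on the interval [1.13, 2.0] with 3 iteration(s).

f(x) = x³ - 3x + 1
Initial interval: [1.13, 2.0]

Iteration 1:
  c_1 = (1.130000 + 2.000000)/2 = 1.565000
  f(c_1) = f(1.565000) = 0.138037
  f(a) × f(c) < 0, new interval: [1.130000, 1.565000]
Iteration 2:
  c_2 = (1.130000 + 1.565000)/2 = 1.347500
  f(c_2) = f(1.347500) = -0.595768
  f(a) × f(c) ≥ 0, new interval: [1.347500, 1.565000]
Iteration 3:
  c_3 = (1.347500 + 1.565000)/2 = 1.456250
  f(c_3) = f(1.456250) = -0.280533
  f(a) × f(c) ≥ 0, new interval: [1.456250, 1.565000]

After 3 iteration(s), the approximation is c_3 = 1.456250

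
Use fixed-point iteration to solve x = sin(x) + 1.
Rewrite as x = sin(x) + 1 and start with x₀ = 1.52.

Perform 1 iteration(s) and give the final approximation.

Equation: x = sin(x) + 1
Fixed-point form: x = sin(x) + 1
x₀ = 1.52

x_1 = g(1.520000) = 1.998710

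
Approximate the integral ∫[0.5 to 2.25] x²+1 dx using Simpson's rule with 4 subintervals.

f(x) = x²+1
a = 0.5, b = 2.25, n = 4
h = (b - a)/n = 0.437500

Simpson's rule: (h/3)[f(x₀) + 4f(x₁) + 2f(x₂) + ... + f(xₙ)]

x_0 = 0.5000, f(x_0) = 1.250000, coefficient = 1
x_1 = 0.9375, f(x_1) = 1.878906, coefficient = 4
x_2 = 1.3750, f(x_2) = 2.890625, coefficient = 2
x_3 = 1.8125, f(x_3) = 4.285156, coefficient = 4
x_4 = 2.2500, f(x_4) = 6.062500, coefficient = 1

I ≈ (0.437500/3) × 37.750000 = 5.505208
Exact value: 5.505208
Error: 0.000000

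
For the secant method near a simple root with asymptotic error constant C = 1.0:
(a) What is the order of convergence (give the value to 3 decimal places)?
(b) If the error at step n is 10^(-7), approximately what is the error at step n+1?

(a) Secant method has superlinear convergence with order φ = (1+√5)/2 ≈ 1.618.
    This means |e_{n+1}| ≈ C|e_n|^1.618.

(b) With |e_n| = 10^(-7) and C = 1.0:
    |e_{n+1}| ≈ 1.0 × (10^(-7))^1.618 = 1.0 × 10^(-11.33)

(a) ≈ 1.618 (golden ratio); (b) |e_{n+1}| ≈ 4.718e-12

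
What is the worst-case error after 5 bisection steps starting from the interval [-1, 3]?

Bisection error bound: |error| ≤ (b-a)/2^n
|error| ≤ (3 - (-1))/2^5 = 4/2^5
|error| ≤ 0.1250000000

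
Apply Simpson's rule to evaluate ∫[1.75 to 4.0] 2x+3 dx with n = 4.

f(x) = 2x+3
a = 1.75, b = 4.0, n = 4
h = (b - a)/n = 0.562500

Simpson's rule: (h/3)[f(x₀) + 4f(x₁) + 2f(x₂) + ... + f(xₙ)]

x_0 = 1.7500, f(x_0) = 6.500000, coefficient = 1
x_1 = 2.3125, f(x_1) = 7.625000, coefficient = 4
x_2 = 2.8750, f(x_2) = 8.750000, coefficient = 2
x_3 = 3.4375, f(x_3) = 9.875000, coefficient = 4
x_4 = 4.0000, f(x_4) = 11.000000, coefficient = 1

I ≈ (0.562500/3) × 105.000000 = 19.687500
Exact value: 19.687500
Error: 0.000000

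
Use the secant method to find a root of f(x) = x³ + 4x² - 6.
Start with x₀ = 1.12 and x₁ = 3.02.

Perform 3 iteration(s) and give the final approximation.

f(x) = x³ + 4x² - 6
x₀ = 1.12, x₁ = 3.02

Secant formula: x_{n+1} = x_n - f(x_n)(x_n - x_{n-1})/(f(x_n) - f(x_{n-1}))

Iteration 1:
  f(1.120000) = 0.422528
  f(3.020000) = 58.025208
  x_2 = 3.020000 - 58.025208×(3.020000 - 1.120000)/(58.025208 - 0.422528)
       = 1.106063
Iteration 2:
  f(3.020000) = 58.025208
  f(1.106063) = 0.246633
  x_3 = 1.106063 - 0.246633×(1.106063 - 3.020000)/(0.246633 - 58.025208)
       = 1.097893
Iteration 3:
  f(1.106063) = 0.246633
  f(1.097893) = 0.144846
  x_4 = 1.097893 - 0.144846×(1.097893 - 1.106063)/(0.144846 - 0.246633)
       = 1.086267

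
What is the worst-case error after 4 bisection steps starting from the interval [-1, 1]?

Bisection error bound: |error| ≤ (b-a)/2^n
|error| ≤ (1 - (-1))/2^4 = 2/2^4
|error| ≤ 0.1250000000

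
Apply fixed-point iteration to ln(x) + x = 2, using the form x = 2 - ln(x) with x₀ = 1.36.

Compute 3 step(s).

Equation: ln(x) + x = 2
Fixed-point form: x = 2 - ln(x)
x₀ = 1.36

x_1 = g(1.360000) = 1.692515
x_2 = g(1.692515) = 1.473784
x_3 = g(1.473784) = 1.612167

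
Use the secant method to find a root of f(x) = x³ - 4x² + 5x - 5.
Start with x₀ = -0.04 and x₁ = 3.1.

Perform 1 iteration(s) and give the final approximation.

f(x) = x³ - 4x² + 5x - 5
x₀ = -0.04, x₁ = 3.1

Secant formula: x_{n+1} = x_n - f(x_n)(x_n - x_{n-1})/(f(x_n) - f(x_{n-1}))

Iteration 1:
  f(-0.040000) = -5.206464
  f(3.100000) = 1.851000
  x_2 = 3.100000 - 1.851000×(3.100000 - (-0.040000))/(1.851000 - (-5.206464))
       = 2.276455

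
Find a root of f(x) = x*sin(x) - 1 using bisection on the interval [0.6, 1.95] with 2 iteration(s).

f(x) = x*sin(x) - 1
Initial interval: [0.6, 1.95]

Iteration 1:
  c_1 = (0.600000 + 1.950000)/2 = 1.275000
  f(c_1) = f(1.275000) = 0.219627
  f(a) × f(c) < 0, new interval: [0.600000, 1.275000]
Iteration 2:
  c_2 = (0.600000 + 1.275000)/2 = 0.937500
  f(c_2) = f(0.937500) = -0.244299
  f(a) × f(c) ≥ 0, new interval: [0.937500, 1.275000]

After 2 iteration(s), the approximation is c_2 = 0.937500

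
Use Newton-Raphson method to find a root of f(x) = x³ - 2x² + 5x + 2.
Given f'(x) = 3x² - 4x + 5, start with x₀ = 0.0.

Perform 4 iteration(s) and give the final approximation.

f(x) = x³ - 2x² + 5x + 2
f'(x) = 3x² - 4x + 5
x₀ = 0.0

Newton-Raphson formula: x_{n+1} = x_n - f(x_n)/f'(x_n)

Iteration 1:
  f(0.000000) = 2.000000
  f'(0.000000) = 5.000000
  x_1 = 0.000000 - 2.000000/5.000000 = -0.400000
Iteration 2:
  f(-0.400000) = -0.384000
  f'(-0.400000) = 7.080000
  x_2 = -0.400000 - (-0.384000)/7.080000 = -0.345763
Iteration 3:
  f(-0.345763) = -0.009254
  f'(-0.345763) = 6.741706
  x_3 = -0.345763 - (-0.009254)/6.741706 = -0.344390
Iteration 4:
  f(-0.344390) = -0.000006
  f'(-0.344390) = 6.733374
  x_4 = -0.344390 - (-0.000006)/6.733374 = -0.344389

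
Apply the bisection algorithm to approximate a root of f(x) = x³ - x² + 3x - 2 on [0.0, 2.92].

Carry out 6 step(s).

f(x) = x³ - x² + 3x - 2
Initial interval: [0.0, 2.92]

Iteration 1:
  c_1 = (0.000000 + 2.920000)/2 = 1.460000
  f(c_1) = f(1.460000) = 3.360536
  f(a) × f(c) < 0, new interval: [0.000000, 1.460000]
Iteration 2:
  c_2 = (0.000000 + 1.460000)/2 = 0.730000
  f(c_2) = f(0.730000) = 0.046117
  f(a) × f(c) < 0, new interval: [0.000000, 0.730000]
Iteration 3:
  c_3 = (0.000000 + 0.730000)/2 = 0.365000
  f(c_3) = f(0.365000) = -0.989598
  f(a) × f(c) ≥ 0, new interval: [0.365000, 0.730000]
Iteration 4:
  c_4 = (0.365000 + 0.730000)/2 = 0.547500
  f(c_4) = f(0.547500) = -0.493140
  f(a) × f(c) ≥ 0, new interval: [0.547500, 0.730000]
Iteration 5:
  c_5 = (0.547500 + 0.730000)/2 = 0.638750
  f(c_5) = f(0.638750) = -0.231141
  f(a) × f(c) ≥ 0, new interval: [0.638750, 0.730000]
Iteration 6:
  c_6 = (0.638750 + 0.730000)/2 = 0.684375
  f(c_6) = f(0.684375) = -0.094704
  f(a) × f(c) ≥ 0, new interval: [0.684375, 0.730000]

After 6 iteration(s), the approximation is c_6 = 0.684375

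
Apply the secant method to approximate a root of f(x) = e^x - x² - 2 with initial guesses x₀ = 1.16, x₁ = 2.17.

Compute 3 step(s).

f(x) = e^x - x² - 2
x₀ = 1.16, x₁ = 2.17

Secant formula: x_{n+1} = x_n - f(x_n)(x_n - x_{n-1})/(f(x_n) - f(x_{n-1}))

Iteration 1:
  f(1.160000) = -0.155667
  f(2.170000) = 2.049384
  x_2 = 2.170000 - 2.049384×(2.170000 - 1.160000)/(2.049384 - (-0.155667))
       = 1.231301
Iteration 2:
  f(2.170000) = 2.049384
  f(1.231301) = -0.090418
  x_3 = 1.231301 - (-0.090418)×(1.231301 - 2.170000)/(-0.090418 - 2.049384)
       = 1.270967
Iteration 3:
  f(1.231301) = -0.090418
  f(1.270967) = -0.051060
  x_4 = 1.270967 - (-0.051060)×(1.270967 - 1.231301)/(-0.051060 - (-0.090418))
       = 1.322425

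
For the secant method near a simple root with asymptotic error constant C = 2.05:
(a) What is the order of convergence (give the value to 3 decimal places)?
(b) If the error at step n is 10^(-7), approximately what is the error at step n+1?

(a) Secant method has superlinear convergence with order φ = (1+√5)/2 ≈ 1.618.
    This means |e_{n+1}| ≈ C|e_n|^1.618.

(b) With |e_n| = 10^(-7) and C = 2.05:
    |e_{n+1}| ≈ 2.05 × (10^(-7))^1.618 = 2.05 × 10^(-11.33)

(a) ≈ 1.618 (golden ratio); (b) |e_{n+1}| ≈ 9.672e-12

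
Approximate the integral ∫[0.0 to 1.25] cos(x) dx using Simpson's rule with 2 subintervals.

f(x) = cos(x)
a = 0.0, b = 1.25, n = 2
h = (b - a)/n = 0.625000

Simpson's rule: (h/3)[f(x₀) + 4f(x₁) + 2f(x₂) + ... + f(xₙ)]

x_0 = 0.0000, f(x_0) = 1.000000, coefficient = 1
x_1 = 0.6250, f(x_1) = 0.810963, coefficient = 4
x_2 = 1.2500, f(x_2) = 0.315322, coefficient = 1

I ≈ (0.625000/3) × 4.559175 = 0.949828
Exact value: 0.948985
Error: 0.000843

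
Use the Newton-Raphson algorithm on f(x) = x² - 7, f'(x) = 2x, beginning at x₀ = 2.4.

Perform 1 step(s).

f(x) = x² - 7
f'(x) = 2x
x₀ = 2.4

Newton-Raphson formula: x_{n+1} = x_n - f(x_n)/f'(x_n)

Iteration 1:
  f(2.400000) = -1.240000
  f'(2.400000) = 4.800000
  x_1 = 2.400000 - (-1.240000)/4.800000 = 2.658333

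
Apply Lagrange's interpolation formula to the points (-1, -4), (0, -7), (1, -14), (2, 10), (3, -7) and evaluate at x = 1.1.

Lagrange interpolation formula:
P(x) = Σ yᵢ × Lᵢ(x)
where Lᵢ(x) = Π_{j≠i} (x - xⱼ)/(xᵢ - xⱼ)

L_0(1.1) = (1.1 - 0)/(-1 - 0) × (1.1 - 1)/(-1 - 1) × (1.1 - 2)/(-1 - 2) × (1.1 - 3)/(-1 - 3) = 0.007838
L_1(1.1) = (1.1 - (-1))/(0 - (-1)) × (1.1 - 1)/(0 - 1) × (1.1 - 2)/(0 - 2) × (1.1 - 3)/(0 - 3) = -0.059850
L_2(1.1) = (1.1 - (-1))/(1 - (-1)) × (1.1 - 0)/(1 - 0) × (1.1 - 2)/(1 - 2) × (1.1 - 3)/(1 - 3) = 0.987525
L_3(1.1) = (1.1 - (-1))/(2 - (-1)) × (1.1 - 0)/(2 - 0) × (1.1 - 1)/(2 - 1) × (1.1 - 3)/(2 - 3) = 0.073150
L_4(1.1) = (1.1 - (-1))/(3 - (-1)) × (1.1 - 0)/(3 - 0) × (1.1 - 1)/(3 - 1) × (1.1 - 2)/(3 - 2) = -0.008663

P(1.1) = (-4)×L_0(1.1) + (-7)×L_1(1.1) + (-14)×L_2(1.1) + 10×L_3(1.1) + (-7)×L_4(1.1)
P(1.1) = -12.645612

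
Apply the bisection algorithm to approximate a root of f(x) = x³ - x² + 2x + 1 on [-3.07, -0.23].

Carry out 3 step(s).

f(x) = x³ - x² + 2x + 1
Initial interval: [-3.07, -0.23]

Iteration 1:
  c_1 = (-3.070000 + (-0.230000))/2 = -1.650000
  f(c_1) = f(-1.650000) = -9.514625
  f(a) × f(c) ≥ 0, new interval: [-1.650000, -0.230000]
Iteration 2:
  c_2 = (-1.650000 + (-0.230000))/2 = -0.940000
  f(c_2) = f(-0.940000) = -2.594184
  f(a) × f(c) ≥ 0, new interval: [-0.940000, -0.230000]
Iteration 3:
  c_3 = (-0.940000 + (-0.230000))/2 = -0.585000
  f(c_3) = f(-0.585000) = -0.712427
  f(a) × f(c) ≥ 0, new interval: [-0.585000, -0.230000]

After 3 iteration(s), the approximation is c_3 = -0.585000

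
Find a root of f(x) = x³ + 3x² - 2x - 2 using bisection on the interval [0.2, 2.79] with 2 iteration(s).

f(x) = x³ + 3x² - 2x - 2
Initial interval: [0.2, 2.79]

Iteration 1:
  c_1 = (0.200000 + 2.790000)/2 = 1.495000
  f(c_1) = f(1.495000) = 5.056437
  f(a) × f(c) < 0, new interval: [0.200000, 1.495000]
Iteration 2:
  c_2 = (0.200000 + 1.495000)/2 = 0.847500
  f(c_2) = f(0.847500) = -0.931509
  f(a) × f(c) ≥ 0, new interval: [0.847500, 1.495000]

After 2 iteration(s), the approximation is c_2 = 0.847500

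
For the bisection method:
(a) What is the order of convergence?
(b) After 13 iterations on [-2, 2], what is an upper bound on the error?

(a) Bisection has linear (order 1) convergence; the error is halved each step.

(b) Error bound = (b-a)/2^n = (2 - (-2))/2^{13}
    = 4/2^{13}

(a) 1 (linear); (b) error ≤ 4.88e-04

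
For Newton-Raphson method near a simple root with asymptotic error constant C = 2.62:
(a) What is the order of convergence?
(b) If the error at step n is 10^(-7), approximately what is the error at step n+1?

(a) Newton-Raphson has quadratic (order 2) convergence near simple roots.
    This means |e_{n+1}| ≈ C|e_n|².

(b) With |e_n| = 10^(-7) and C = 2.62:
    |e_{n+1}| ≈ 2.62 × (10^(-7))² = 2.62 × 10^(-14)

(a) 2 (quadratic); (b) |e_{n+1}| ≈ 2.620e-14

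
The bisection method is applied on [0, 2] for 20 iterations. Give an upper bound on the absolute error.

Bisection error bound: |error| ≤ (b-a)/2^n
|error| ≤ (2 - 0)/2^20 = 2/2^20
|error| ≤ 0.0000019073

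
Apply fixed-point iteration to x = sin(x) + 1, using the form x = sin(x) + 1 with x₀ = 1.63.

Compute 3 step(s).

Equation: x = sin(x) + 1
Fixed-point form: x = sin(x) + 1
x₀ = 1.63

x_1 = g(1.630000) = 1.998248
x_2 = g(1.998248) = 1.910025
x_3 = g(1.910025) = 1.943012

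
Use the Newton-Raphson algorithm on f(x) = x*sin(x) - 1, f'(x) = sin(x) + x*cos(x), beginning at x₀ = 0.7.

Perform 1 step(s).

f(x) = x*sin(x) - 1
f'(x) = sin(x) + x*cos(x)
x₀ = 0.7

Newton-Raphson formula: x_{n+1} = x_n - f(x_n)/f'(x_n)

Iteration 1:
  f(0.700000) = -0.549048
  f'(0.700000) = 1.179607
  x_1 = 0.700000 - (-0.549048)/1.179607 = 1.165450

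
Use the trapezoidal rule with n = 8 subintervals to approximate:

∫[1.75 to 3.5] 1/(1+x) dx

f(x) = 1/(1+x)
a = 1.75, b = 3.5, n = 8
h = (b - a)/n = 0.218750

Trapezoidal rule: (h/2)[f(x₀) + 2f(x₁) + 2f(x₂) + ... + f(xₙ)]

x_0 = 1.7500, f(x_0) = 0.363636, coefficient = 1
x_1 = 1.9688, f(x_1) = 0.336842, coefficient = 2
x_2 = 2.1875, f(x_2) = 0.313725, coefficient = 2
x_3 = 2.4062, f(x_3) = 0.293578, coefficient = 2
x_4 = 2.6250, f(x_4) = 0.275862, coefficient = 2
x_5 = 2.8438, f(x_5) = 0.260163, coefficient = 2
x_6 = 3.0625, f(x_6) = 0.246154, coefficient = 2
x_7 = 3.2812, f(x_7) = 0.233577, coefficient = 2
x_8 = 3.5000, f(x_8) = 0.222222, coefficient = 1

I ≈ (0.218750/2) × 4.505660 = 0.492807
Exact value: 0.492476
Error: 0.000330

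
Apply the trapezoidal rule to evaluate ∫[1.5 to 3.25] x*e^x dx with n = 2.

f(x) = x*e^x
a = 1.5, b = 3.25, n = 2
h = (b - a)/n = 0.875000

Trapezoidal rule: (h/2)[f(x₀) + 2f(x₁) + 2f(x₂) + ... + f(xₙ)]

x_0 = 1.5000, f(x_0) = 6.722534, coefficient = 1
x_1 = 2.3750, f(x_1) = 25.533656, coefficient = 2
x_2 = 3.2500, f(x_2) = 83.818605, coefficient = 1

I ≈ (0.875000/2) × 141.608451 = 61.953697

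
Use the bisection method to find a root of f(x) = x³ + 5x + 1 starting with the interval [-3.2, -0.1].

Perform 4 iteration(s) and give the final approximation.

f(x) = x³ + 5x + 1
Initial interval: [-3.2, -0.1]

Iteration 1:
  c_1 = (-3.200000 + (-0.100000))/2 = -1.650000
  f(c_1) = f(-1.650000) = -11.742125
  f(a) × f(c) ≥ 0, new interval: [-1.650000, -0.100000]
Iteration 2:
  c_2 = (-1.650000 + (-0.100000))/2 = -0.875000
  f(c_2) = f(-0.875000) = -4.044922
  f(a) × f(c) ≥ 0, new interval: [-0.875000, -0.100000]
Iteration 3:
  c_3 = (-0.875000 + (-0.100000))/2 = -0.487500
  f(c_3) = f(-0.487500) = -1.553357
  f(a) × f(c) ≥ 0, new interval: [-0.487500, -0.100000]
Iteration 4:
  c_4 = (-0.487500 + (-0.100000))/2 = -0.293750
  f(c_4) = f(-0.293750) = -0.494097
  f(a) × f(c) ≥ 0, new interval: [-0.293750, -0.100000]

After 4 iteration(s), the approximation is c_4 = -0.293750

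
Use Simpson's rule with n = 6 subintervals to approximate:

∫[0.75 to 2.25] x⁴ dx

f(x) = x⁴
a = 0.75, b = 2.25, n = 6
h = (b - a)/n = 0.250000

Simpson's rule: (h/3)[f(x₀) + 4f(x₁) + 2f(x₂) + ... + f(xₙ)]

x_0 = 0.7500, f(x_0) = 0.316406, coefficient = 1
x_1 = 1.0000, f(x_1) = 1.000000, coefficient = 4
x_2 = 1.2500, f(x_2) = 2.441406, coefficient = 2
x_3 = 1.5000, f(x_3) = 5.062500, coefficient = 4
x_4 = 1.7500, f(x_4) = 9.378906, coefficient = 2
x_5 = 2.0000, f(x_5) = 16.000000, coefficient = 4
x_6 = 2.2500, f(x_6) = 25.628906, coefficient = 1

I ≈ (0.250000/3) × 137.835938 = 11.486328
Exact value: 11.485547
Error: 0.000781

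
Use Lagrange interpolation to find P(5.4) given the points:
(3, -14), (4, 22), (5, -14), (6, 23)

Lagrange interpolation formula:
P(x) = Σ yᵢ × Lᵢ(x)
where Lᵢ(x) = Π_{j≠i} (x - xⱼ)/(xᵢ - xⱼ)

L_0(5.4) = (5.4 - 4)/(3 - 4) × (5.4 - 5)/(3 - 5) × (5.4 - 6)/(3 - 6) = 0.056000
L_1(5.4) = (5.4 - 3)/(4 - 3) × (5.4 - 5)/(4 - 5) × (5.4 - 6)/(4 - 6) = -0.288000
L_2(5.4) = (5.4 - 3)/(5 - 3) × (5.4 - 4)/(5 - 4) × (5.4 - 6)/(5 - 6) = 1.008000
L_3(5.4) = (5.4 - 3)/(6 - 3) × (5.4 - 4)/(6 - 4) × (5.4 - 5)/(6 - 5) = 0.224000

P(5.4) = (-14)×L_0(5.4) + 22×L_1(5.4) + (-14)×L_2(5.4) + 23×L_3(5.4)
P(5.4) = -16.080000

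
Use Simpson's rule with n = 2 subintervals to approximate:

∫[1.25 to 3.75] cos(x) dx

f(x) = cos(x)
a = 1.25, b = 3.75, n = 2
h = (b - a)/n = 1.250000

Simpson's rule: (h/3)[f(x₀) + 4f(x₁) + 2f(x₂) + ... + f(xₙ)]

x_0 = 1.2500, f(x_0) = 0.315322, coefficient = 1
x_1 = 2.5000, f(x_1) = -0.801144, coefficient = 4
x_2 = 3.7500, f(x_2) = -0.820559, coefficient = 1

I ≈ (1.250000/3) × -3.709811 = -1.545755
Exact value: -1.520546
Error: 0.025209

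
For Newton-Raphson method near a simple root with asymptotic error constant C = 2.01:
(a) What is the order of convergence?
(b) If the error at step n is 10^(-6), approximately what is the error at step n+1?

(a) Newton-Raphson has quadratic (order 2) convergence near simple roots.
    This means |e_{n+1}| ≈ C|e_n|².

(b) With |e_n| = 10^(-6) and C = 2.01:
    |e_{n+1}| ≈ 2.01 × (10^(-6))² = 2.01 × 10^(-12)

(a) 2 (quadratic); (b) |e_{n+1}| ≈ 2.010e-12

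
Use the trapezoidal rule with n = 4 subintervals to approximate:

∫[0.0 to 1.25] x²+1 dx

f(x) = x²+1
a = 0.0, b = 1.25, n = 4
h = (b - a)/n = 0.312500

Trapezoidal rule: (h/2)[f(x₀) + 2f(x₁) + 2f(x₂) + ... + f(xₙ)]

x_0 = 0.0000, f(x_0) = 1.000000, coefficient = 1
x_1 = 0.3125, f(x_1) = 1.097656, coefficient = 2
x_2 = 0.6250, f(x_2) = 1.390625, coefficient = 2
x_3 = 0.9375, f(x_3) = 1.878906, coefficient = 2
x_4 = 1.2500, f(x_4) = 2.562500, coefficient = 1

I ≈ (0.312500/2) × 12.296875 = 1.921387
Exact value: 1.901042
Error: 0.020345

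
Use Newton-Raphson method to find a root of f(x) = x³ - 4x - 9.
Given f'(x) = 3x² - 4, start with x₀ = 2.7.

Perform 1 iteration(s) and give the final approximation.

f(x) = x³ - 4x - 9
f'(x) = 3x² - 4
x₀ = 2.7

Newton-Raphson formula: x_{n+1} = x_n - f(x_n)/f'(x_n)

Iteration 1:
  f(2.700000) = -0.117000
  f'(2.700000) = 17.870000
  x_1 = 2.700000 - (-0.117000)/17.870000 = 2.706547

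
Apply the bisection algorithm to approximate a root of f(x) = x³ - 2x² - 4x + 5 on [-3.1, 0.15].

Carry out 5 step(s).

f(x) = x³ - 2x² - 4x + 5
Initial interval: [-3.1, 0.15]

Iteration 1:
  c_1 = (-3.100000 + 0.150000)/2 = -1.475000
  f(c_1) = f(-1.475000) = 3.339703
  f(a) × f(c) < 0, new interval: [-3.100000, -1.475000]
Iteration 2:
  c_2 = (-3.100000 + (-1.475000))/2 = -2.287500
  f(c_2) = f(-2.287500) = -8.285014
  f(a) × f(c) ≥ 0, new interval: [-2.287500, -1.475000]
Iteration 3:
  c_3 = (-2.287500 + (-1.475000))/2 = -1.881250
  f(c_3) = f(-1.881250) = -1.211138
  f(a) × f(c) ≥ 0, new interval: [-1.881250, -1.475000]
Iteration 4:
  c_4 = (-1.881250 + (-1.475000))/2 = -1.678125
  f(c_4) = f(-1.678125) = 1.354519
  f(a) × f(c) < 0, new interval: [-1.881250, -1.678125]
Iteration 5:
  c_5 = (-1.881250 + (-1.678125))/2 = -1.779688
  f(c_5) = f(-1.779688) = 0.147393
  f(a) × f(c) < 0, new interval: [-1.881250, -1.779688]

After 5 iteration(s), the approximation is c_5 = -1.779688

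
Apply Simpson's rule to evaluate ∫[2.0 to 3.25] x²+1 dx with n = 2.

f(x) = x²+1
a = 2.0, b = 3.25, n = 2
h = (b - a)/n = 0.625000

Simpson's rule: (h/3)[f(x₀) + 4f(x₁) + 2f(x₂) + ... + f(xₙ)]

x_0 = 2.0000, f(x_0) = 5.000000, coefficient = 1
x_1 = 2.6250, f(x_1) = 7.890625, coefficient = 4
x_2 = 3.2500, f(x_2) = 11.562500, coefficient = 1

I ≈ (0.625000/3) × 48.125000 = 10.026042
Exact value: 10.026042
Error: 0.000000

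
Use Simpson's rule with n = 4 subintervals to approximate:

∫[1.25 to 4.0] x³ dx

f(x) = x³
a = 1.25, b = 4.0, n = 4
h = (b - a)/n = 0.687500

Simpson's rule: (h/3)[f(x₀) + 4f(x₁) + 2f(x₂) + ... + f(xₙ)]

x_0 = 1.2500, f(x_0) = 1.953125, coefficient = 1
x_1 = 1.9375, f(x_1) = 7.273193, coefficient = 4
x_2 = 2.6250, f(x_2) = 18.087891, coefficient = 2
x_3 = 3.3125, f(x_3) = 36.346924, coefficient = 4
x_4 = 4.0000, f(x_4) = 64.000000, coefficient = 1

I ≈ (0.687500/3) × 276.609375 = 63.389648
Exact value: 63.389648
Error: 0.000000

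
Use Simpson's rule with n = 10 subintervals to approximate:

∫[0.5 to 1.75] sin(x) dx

f(x) = sin(x)
a = 0.5, b = 1.75, n = 10
h = (b - a)/n = 0.125000

Simpson's rule: (h/3)[f(x₀) + 4f(x₁) + 2f(x₂) + ... + f(xₙ)]

x_0 = 0.5000, f(x_0) = 0.479426, coefficient = 1
x_1 = 0.6250, f(x_1) = 0.585097, coefficient = 4
x_2 = 0.7500, f(x_2) = 0.681639, coefficient = 2
x_3 = 0.8750, f(x_3) = 0.767544, coefficient = 4
x_4 = 1.0000, f(x_4) = 0.841471, coefficient = 2
x_5 = 1.1250, f(x_5) = 0.902268, coefficient = 4
x_6 = 1.2500, f(x_6) = 0.948985, coefficient = 2
x_7 = 1.3750, f(x_7) = 0.980893, coefficient = 4
x_8 = 1.5000, f(x_8) = 0.997495, coefficient = 2
x_9 = 1.6250, f(x_9) = 0.998531, coefficient = 4
x_10 = 1.7500, f(x_10) = 0.983986, coefficient = 1

I ≈ (0.125000/3) × 25.339921 = 1.055830
Exact value: 1.055829
Error: 0.000001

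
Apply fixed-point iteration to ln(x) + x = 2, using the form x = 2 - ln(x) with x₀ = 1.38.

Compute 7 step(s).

Equation: ln(x) + x = 2
Fixed-point form: x = 2 - ln(x)
x₀ = 1.38

x_1 = g(1.380000) = 1.677917
x_2 = g(1.677917) = 1.482447
x_3 = g(1.482447) = 1.606306
x_4 = g(1.606306) = 1.526063
x_5 = g(1.526063) = 1.577309
x_6 = g(1.577309) = 1.544280
x_7 = g(1.544280) = 1.565442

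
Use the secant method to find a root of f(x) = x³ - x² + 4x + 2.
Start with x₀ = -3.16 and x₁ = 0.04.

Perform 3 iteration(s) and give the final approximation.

f(x) = x³ - x² + 4x + 2
x₀ = -3.16, x₁ = 0.04

Secant formula: x_{n+1} = x_n - f(x_n)(x_n - x_{n-1})/(f(x_n) - f(x_{n-1}))

Iteration 1:
  f(-3.160000) = -52.180096
  f(0.040000) = 2.158464
  x_2 = 0.040000 - 2.158464×(0.040000 - (-3.160000))/(2.158464 - (-52.180096))
       = -0.087112
Iteration 2:
  f(0.040000) = 2.158464
  f(-0.087112) = 1.643302
  x_3 = -0.087112 - 1.643302×(-0.087112 - 0.040000)/(1.643302 - 2.158464)
       = -0.492584
Iteration 3:
  f(-0.087112) = 1.643302
  f(-0.492584) = -0.332494
  x_4 = -0.492584 - (-0.332494)×(-0.492584 - (-0.087112))/(-0.332494 - 1.643302)
       = -0.424350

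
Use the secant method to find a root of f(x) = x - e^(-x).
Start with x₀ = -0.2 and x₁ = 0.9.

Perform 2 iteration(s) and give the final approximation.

f(x) = x - e^(-x)
x₀ = -0.2, x₁ = 0.9

Secant formula: x_{n+1} = x_n - f(x_n)(x_n - x_{n-1})/(f(x_n) - f(x_{n-1}))

Iteration 1:
  f(-0.200000) = -1.421403
  f(0.900000) = 0.493430
  x_2 = 0.900000 - 0.493430×(0.900000 - (-0.200000))/(0.493430 - (-1.421403))
       = 0.616543
Iteration 2:
  f(0.900000) = 0.493430
  f(0.616543) = 0.076735
  x_3 = 0.616543 - 0.076735×(0.616543 - 0.900000)/(0.076735 - 0.493430)
       = 0.564343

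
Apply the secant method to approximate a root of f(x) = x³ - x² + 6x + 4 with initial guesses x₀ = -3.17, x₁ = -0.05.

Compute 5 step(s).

f(x) = x³ - x² + 6x + 4
x₀ = -3.17, x₁ = -0.05

Secant formula: x_{n+1} = x_n - f(x_n)(x_n - x_{n-1})/(f(x_n) - f(x_{n-1}))

Iteration 1:
  f(-3.170000) = -56.923913
  f(-0.050000) = 3.697375
  x_2 = -0.050000 - 3.697375×(-0.050000 - (-3.170000))/(3.697375 - (-56.923913))
       = -0.240293
Iteration 2:
  f(-0.050000) = 3.697375
  f(-0.240293) = 2.486626
  x_3 = -0.240293 - 2.486626×(-0.240293 - (-0.050000))/(2.486626 - 3.697375)
       = -0.631115
Iteration 3:
  f(-0.240293) = 2.486626
  f(-0.631115) = -0.436377
  x_4 = -0.631115 - (-0.436377)×(-0.631115 - (-0.240293))/(-0.436377 - 2.486626)
       = -0.572769
Iteration 4:
  f(-0.631115) = -0.436377
  f(-0.572769) = 0.047414
  x_5 = -0.572769 - 0.047414×(-0.572769 - (-0.631115))/(0.047414 - (-0.436377))
       = -0.578488
Iteration 5:
  f(-0.572769) = 0.047414
  f(-0.578488) = 0.000837
  x_6 = -0.578488 - 0.000837×(-0.578488 - (-0.572769))/(0.000837 - 0.047414)
       = -0.578590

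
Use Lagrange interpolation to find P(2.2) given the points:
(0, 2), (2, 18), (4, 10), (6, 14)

Lagrange interpolation formula:
P(x) = Σ yᵢ × Lᵢ(x)
where Lᵢ(x) = Π_{j≠i} (x - xⱼ)/(xᵢ - xⱼ)

L_0(2.2) = (2.2 - 2)/(0 - 2) × (2.2 - 4)/(0 - 4) × (2.2 - 6)/(0 - 6) = -0.028500
L_1(2.2) = (2.2 - 0)/(2 - 0) × (2.2 - 4)/(2 - 4) × (2.2 - 6)/(2 - 6) = 0.940500
L_2(2.2) = (2.2 - 0)/(4 - 0) × (2.2 - 2)/(4 - 2) × (2.2 - 6)/(4 - 6) = 0.104500
L_3(2.2) = (2.2 - 0)/(6 - 0) × (2.2 - 2)/(6 - 2) × (2.2 - 4)/(6 - 4) = -0.016500

P(2.2) = 2×L_0(2.2) + 18×L_1(2.2) + 10×L_2(2.2) + 14×L_3(2.2)
P(2.2) = 17.686000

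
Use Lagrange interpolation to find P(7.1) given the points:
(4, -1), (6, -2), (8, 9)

Lagrange interpolation formula:
P(x) = Σ yᵢ × Lᵢ(x)
where Lᵢ(x) = Π_{j≠i} (x - xⱼ)/(xᵢ - xⱼ)

L_0(7.1) = (7.1 - 6)/(4 - 6) × (7.1 - 8)/(4 - 8) = -0.123750
L_1(7.1) = (7.1 - 4)/(6 - 4) × (7.1 - 8)/(6 - 8) = 0.697500
L_2(7.1) = (7.1 - 4)/(8 - 4) × (7.1 - 6)/(8 - 6) = 0.426250

P(7.1) = (-1)×L_0(7.1) + (-2)×L_1(7.1) + 9×L_2(7.1)
P(7.1) = 2.565000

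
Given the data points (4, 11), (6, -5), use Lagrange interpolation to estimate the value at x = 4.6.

Lagrange interpolation formula:
P(x) = Σ yᵢ × Lᵢ(x)
where Lᵢ(x) = Π_{j≠i} (x - xⱼ)/(xᵢ - xⱼ)

L_0(4.6) = (4.6 - 6)/(4 - 6) = 0.700000
L_1(4.6) = (4.6 - 4)/(6 - 4) = 0.300000

P(4.6) = 11×L_0(4.6) + (-5)×L_1(4.6)
P(4.6) = 6.200000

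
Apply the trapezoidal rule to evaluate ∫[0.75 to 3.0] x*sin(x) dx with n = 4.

f(x) = x*sin(x)
a = 0.75, b = 3.0, n = 4
h = (b - a)/n = 0.562500

Trapezoidal rule: (h/2)[f(x₀) + 2f(x₁) + 2f(x₂) + ... + f(xₙ)]

x_0 = 0.7500, f(x_0) = 0.511229, coefficient = 1
x_1 = 1.3125, f(x_1) = 1.268960, coefficient = 2
x_2 = 1.8750, f(x_2) = 1.788911, coefficient = 2
x_3 = 2.4375, f(x_3) = 1.577897, coefficient = 2
x_4 = 3.0000, f(x_4) = 0.423360, coefficient = 1

I ≈ (0.562500/2) × 10.206125 = 2.870473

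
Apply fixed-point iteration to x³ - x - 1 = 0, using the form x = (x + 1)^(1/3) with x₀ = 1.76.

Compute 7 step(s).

Equation: x³ - x - 1 = 0
Fixed-point form: x = (x + 1)^(1/3)
x₀ = 1.76

x_1 = g(1.760000) = 1.402716
x_2 = g(1.402716) = 1.339371
x_3 = g(1.339371) = 1.327495
x_4 = g(1.327495) = 1.325245
x_5 = g(1.325245) = 1.324818
x_6 = g(1.324818) = 1.324737
x_7 = g(1.324737) = 1.324722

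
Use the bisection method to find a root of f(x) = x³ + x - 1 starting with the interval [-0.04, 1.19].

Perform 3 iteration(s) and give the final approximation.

f(x) = x³ + x - 1
Initial interval: [-0.04, 1.19]

Iteration 1:
  c_1 = (-0.040000 + 1.190000)/2 = 0.575000
  f(c_1) = f(0.575000) = -0.234891
  f(a) × f(c) ≥ 0, new interval: [0.575000, 1.190000]
Iteration 2:
  c_2 = (0.575000 + 1.190000)/2 = 0.882500
  f(c_2) = f(0.882500) = 0.569797
  f(a) × f(c) < 0, new interval: [0.575000, 0.882500]
Iteration 3:
  c_3 = (0.575000 + 0.882500)/2 = 0.728750
  f(c_3) = f(0.728750) = 0.115772
  f(a) × f(c) < 0, new interval: [0.575000, 0.728750]

After 3 iteration(s), the approximation is c_3 = 0.728750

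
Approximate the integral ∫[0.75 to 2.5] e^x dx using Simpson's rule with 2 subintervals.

f(x) = e^x
a = 0.75, b = 2.5, n = 2
h = (b - a)/n = 0.875000

Simpson's rule: (h/3)[f(x₀) + 4f(x₁) + 2f(x₂) + ... + f(xₙ)]

x_0 = 0.7500, f(x_0) = 2.117000, coefficient = 1
x_1 = 1.6250, f(x_1) = 5.078419, coefficient = 4
x_2 = 2.5000, f(x_2) = 12.182494, coefficient = 1

I ≈ (0.875000/3) × 34.613170 = 10.095508
Exact value: 10.065494
Error: 0.030014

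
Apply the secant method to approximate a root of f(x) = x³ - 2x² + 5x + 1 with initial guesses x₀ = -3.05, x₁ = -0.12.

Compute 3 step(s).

f(x) = x³ - 2x² + 5x + 1
x₀ = -3.05, x₁ = -0.12

Secant formula: x_{n+1} = x_n - f(x_n)(x_n - x_{n-1})/(f(x_n) - f(x_{n-1}))

Iteration 1:
  f(-3.050000) = -61.227625
  f(-0.120000) = 0.369472
  x_2 = -0.120000 - 0.369472×(-0.120000 - (-3.050000))/(0.369472 - (-61.227625))
       = -0.137575
Iteration 2:
  f(-0.120000) = 0.369472
  f(-0.137575) = 0.271669
  x_3 = -0.137575 - 0.271669×(-0.137575 - (-0.120000))/(0.271669 - 0.369472)
       = -0.186392
Iteration 3:
  f(-0.137575) = 0.271669
  f(-0.186392) = -0.007921
  x_4 = -0.186392 - (-0.007921)×(-0.186392 - (-0.137575))/(-0.007921 - 0.271669)
       = -0.185009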